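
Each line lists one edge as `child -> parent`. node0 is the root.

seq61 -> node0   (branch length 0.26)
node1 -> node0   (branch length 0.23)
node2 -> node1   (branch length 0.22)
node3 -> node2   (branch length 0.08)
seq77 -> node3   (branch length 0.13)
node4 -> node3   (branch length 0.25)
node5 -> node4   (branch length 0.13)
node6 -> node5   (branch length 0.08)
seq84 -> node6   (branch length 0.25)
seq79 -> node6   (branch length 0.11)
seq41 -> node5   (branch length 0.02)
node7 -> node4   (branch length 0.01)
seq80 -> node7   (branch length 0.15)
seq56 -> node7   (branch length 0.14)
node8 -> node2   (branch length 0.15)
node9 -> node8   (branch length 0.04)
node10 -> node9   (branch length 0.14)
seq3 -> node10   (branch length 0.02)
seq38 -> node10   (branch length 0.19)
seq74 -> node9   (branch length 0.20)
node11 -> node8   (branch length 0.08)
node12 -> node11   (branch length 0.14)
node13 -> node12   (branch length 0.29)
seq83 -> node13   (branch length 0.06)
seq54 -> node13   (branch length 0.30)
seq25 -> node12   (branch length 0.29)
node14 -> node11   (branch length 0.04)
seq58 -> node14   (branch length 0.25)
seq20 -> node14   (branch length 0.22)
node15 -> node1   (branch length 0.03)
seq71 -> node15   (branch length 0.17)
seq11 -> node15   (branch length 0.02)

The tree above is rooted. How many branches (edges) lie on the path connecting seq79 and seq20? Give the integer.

The MRCA of seq79 and seq20 is the node subtending ((seq77,(((seq84,seq79),seq41),(seq80,seq56))),(((seq3,seq38),seq74),(((seq83,seq54),seq25),(seq58,seq20)))).
From seq79 up to that node: 5 branches. From seq20 up to the same node: 4 branches. Total: 5 + 4 = 9.

9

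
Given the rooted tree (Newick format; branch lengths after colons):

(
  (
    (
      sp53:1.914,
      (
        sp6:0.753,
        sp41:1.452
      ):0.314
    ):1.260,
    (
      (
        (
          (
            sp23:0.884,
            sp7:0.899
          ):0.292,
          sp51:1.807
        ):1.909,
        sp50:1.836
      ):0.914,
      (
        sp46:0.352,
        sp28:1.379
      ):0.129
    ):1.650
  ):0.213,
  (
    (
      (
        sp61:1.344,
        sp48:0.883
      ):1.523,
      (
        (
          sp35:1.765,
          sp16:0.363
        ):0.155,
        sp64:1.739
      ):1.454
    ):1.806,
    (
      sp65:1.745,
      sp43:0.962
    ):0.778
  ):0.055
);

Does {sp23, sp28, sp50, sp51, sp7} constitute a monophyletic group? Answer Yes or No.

No

The MRCA of the listed taxa subtends ((((sp23,sp7),sp51),sp50),(sp46,sp28)).
That clade also contains sp46, which is not in the proposed group, so the group is not monophyletic.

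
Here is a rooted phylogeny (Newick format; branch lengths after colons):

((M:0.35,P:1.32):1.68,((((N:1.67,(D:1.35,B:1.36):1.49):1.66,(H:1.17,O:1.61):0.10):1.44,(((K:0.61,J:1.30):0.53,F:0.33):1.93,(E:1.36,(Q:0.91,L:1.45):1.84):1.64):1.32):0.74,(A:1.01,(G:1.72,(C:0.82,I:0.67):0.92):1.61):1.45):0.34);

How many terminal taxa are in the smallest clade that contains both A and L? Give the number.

The MRCA of A and L is the node subtending ((((N,(D,B)),(H,O)),(((K,J),F),(E,(Q,L)))),(A,(G,(C,I)))).
That clade contains 15 terminal taxa: A, B, C, D, E, F, G, H, I, J, K, L, N, O, Q.

15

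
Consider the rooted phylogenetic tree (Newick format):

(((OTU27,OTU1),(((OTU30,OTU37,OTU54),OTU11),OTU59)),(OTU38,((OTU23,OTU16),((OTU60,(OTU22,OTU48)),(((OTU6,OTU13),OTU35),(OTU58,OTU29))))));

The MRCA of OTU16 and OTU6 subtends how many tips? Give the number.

10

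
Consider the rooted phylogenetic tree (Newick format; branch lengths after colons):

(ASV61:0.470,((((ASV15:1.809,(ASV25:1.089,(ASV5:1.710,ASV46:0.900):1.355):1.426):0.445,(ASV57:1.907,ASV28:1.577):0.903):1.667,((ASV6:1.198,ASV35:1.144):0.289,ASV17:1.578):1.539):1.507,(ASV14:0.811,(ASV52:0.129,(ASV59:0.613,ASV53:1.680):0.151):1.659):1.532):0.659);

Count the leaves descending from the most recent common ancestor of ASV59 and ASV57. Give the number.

The MRCA of ASV59 and ASV57 is the node subtending ((((ASV15,(ASV25,(ASV5,ASV46))),(ASV57,ASV28)),((ASV6,ASV35),ASV17)),(ASV14,(ASV52,(ASV59,ASV53)))).
That clade contains 13 terminal taxa: ASV14, ASV15, ASV17, ASV25, ASV28, ASV35, ASV46, ASV5, ASV52, ASV53, ASV57, ASV59, ASV6.

13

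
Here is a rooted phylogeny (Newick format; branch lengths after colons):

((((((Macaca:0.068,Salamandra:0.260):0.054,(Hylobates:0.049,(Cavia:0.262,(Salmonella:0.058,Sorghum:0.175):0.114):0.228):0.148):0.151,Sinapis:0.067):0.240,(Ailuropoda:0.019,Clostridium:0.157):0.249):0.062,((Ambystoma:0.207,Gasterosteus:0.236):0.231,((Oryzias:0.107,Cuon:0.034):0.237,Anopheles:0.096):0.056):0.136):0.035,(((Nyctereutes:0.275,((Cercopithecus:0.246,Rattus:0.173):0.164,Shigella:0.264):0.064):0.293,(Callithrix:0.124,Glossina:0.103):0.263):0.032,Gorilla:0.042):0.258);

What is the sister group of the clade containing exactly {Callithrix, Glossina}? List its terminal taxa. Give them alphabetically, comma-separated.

Cercopithecus, Nyctereutes, Rattus, Shigella

The clade containing exactly {Callithrix, Glossina} attaches to the tree at the node subtending ((Nyctereutes,((Cercopithecus,Rattus),Shigella)),(Callithrix,Glossina)).
The other lineage descending from that same node — the sister group — is (Nyctereutes,((Cercopithecus,Rattus),Shigella)); its 4 tips in alphabetical order are the answer.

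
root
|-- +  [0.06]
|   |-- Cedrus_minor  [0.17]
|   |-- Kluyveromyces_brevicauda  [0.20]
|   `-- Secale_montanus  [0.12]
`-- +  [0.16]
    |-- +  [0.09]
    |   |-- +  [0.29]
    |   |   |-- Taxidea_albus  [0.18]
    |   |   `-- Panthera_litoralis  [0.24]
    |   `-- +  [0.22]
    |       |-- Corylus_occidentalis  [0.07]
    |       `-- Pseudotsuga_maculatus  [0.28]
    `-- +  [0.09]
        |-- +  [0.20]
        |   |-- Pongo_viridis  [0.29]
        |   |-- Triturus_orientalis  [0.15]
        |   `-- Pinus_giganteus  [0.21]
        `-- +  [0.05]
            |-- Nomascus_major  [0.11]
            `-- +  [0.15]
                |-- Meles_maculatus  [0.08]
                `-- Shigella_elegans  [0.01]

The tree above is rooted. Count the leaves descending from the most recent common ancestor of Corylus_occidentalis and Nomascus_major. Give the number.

10

The MRCA of Corylus_occidentalis and Nomascus_major is the node subtending (((Taxidea_albus,Panthera_litoralis),(Corylus_occidentalis,Pseudotsuga_maculatus)),((Pongo_viridis,Triturus_orientalis,Pinus_giganteus),(Nomascus_major,(Meles_maculatus,Shigella_elegans)))).
That clade contains 10 terminal taxa: Corylus_occidentalis, Meles_maculatus, Nomascus_major, Panthera_litoralis, Pinus_giganteus, Pongo_viridis, Pseudotsuga_maculatus, Shigella_elegans, Taxidea_albus, Triturus_orientalis.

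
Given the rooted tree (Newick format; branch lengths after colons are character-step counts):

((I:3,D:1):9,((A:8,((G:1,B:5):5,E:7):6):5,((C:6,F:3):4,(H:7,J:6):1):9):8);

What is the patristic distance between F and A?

The path runs F → … → MRCA → … → A; the MRCA is the node subtending ((A,((G,B),E)),((C,F),(H,J))).
Branch lengths along that path: 3 + 4 + 9 + 5 + 8 = 29.

29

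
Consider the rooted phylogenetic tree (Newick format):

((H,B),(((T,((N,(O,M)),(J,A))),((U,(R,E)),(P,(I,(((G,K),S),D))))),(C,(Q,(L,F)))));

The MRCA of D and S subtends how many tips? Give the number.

4

The MRCA of D and S is the node subtending (((G,K),S),D).
That clade contains 4 terminal taxa: D, G, K, S.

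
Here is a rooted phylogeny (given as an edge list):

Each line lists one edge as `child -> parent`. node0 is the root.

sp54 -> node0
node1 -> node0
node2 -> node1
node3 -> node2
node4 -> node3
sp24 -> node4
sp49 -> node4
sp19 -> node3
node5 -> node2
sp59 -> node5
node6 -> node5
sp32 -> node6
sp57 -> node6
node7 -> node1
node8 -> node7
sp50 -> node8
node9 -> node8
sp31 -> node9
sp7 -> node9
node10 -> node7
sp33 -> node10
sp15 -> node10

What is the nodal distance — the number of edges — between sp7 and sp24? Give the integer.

8

The MRCA of sp7 and sp24 is the node subtending ((((sp24,sp49),sp19),(sp59,(sp32,sp57))),((sp50,(sp31,sp7)),(sp33,sp15))).
From sp7 up to that node: 4 branches. From sp24 up to the same node: 4 branches. Total: 4 + 4 = 8.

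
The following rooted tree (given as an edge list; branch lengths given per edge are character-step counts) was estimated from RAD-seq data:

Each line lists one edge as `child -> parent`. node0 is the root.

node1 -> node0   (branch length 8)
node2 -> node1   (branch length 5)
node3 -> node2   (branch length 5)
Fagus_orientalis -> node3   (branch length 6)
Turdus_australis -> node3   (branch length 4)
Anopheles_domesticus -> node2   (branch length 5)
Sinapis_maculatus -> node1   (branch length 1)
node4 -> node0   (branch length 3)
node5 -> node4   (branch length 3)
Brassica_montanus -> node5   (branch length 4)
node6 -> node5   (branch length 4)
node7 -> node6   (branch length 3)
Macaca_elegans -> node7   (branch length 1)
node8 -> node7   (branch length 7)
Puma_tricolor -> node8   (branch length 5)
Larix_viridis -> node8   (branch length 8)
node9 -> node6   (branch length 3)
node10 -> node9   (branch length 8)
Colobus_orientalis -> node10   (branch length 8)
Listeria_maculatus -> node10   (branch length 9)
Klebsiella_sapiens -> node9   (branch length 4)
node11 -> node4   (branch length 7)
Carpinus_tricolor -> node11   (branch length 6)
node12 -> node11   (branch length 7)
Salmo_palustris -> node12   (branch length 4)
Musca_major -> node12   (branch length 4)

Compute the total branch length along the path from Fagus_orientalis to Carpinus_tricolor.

The path runs Fagus_orientalis → … → MRCA → … → Carpinus_tricolor; the MRCA is the root of the tree.
Branch lengths along that path: 6 + 5 + 5 + 8 + 3 + 7 + 6 = 40.

40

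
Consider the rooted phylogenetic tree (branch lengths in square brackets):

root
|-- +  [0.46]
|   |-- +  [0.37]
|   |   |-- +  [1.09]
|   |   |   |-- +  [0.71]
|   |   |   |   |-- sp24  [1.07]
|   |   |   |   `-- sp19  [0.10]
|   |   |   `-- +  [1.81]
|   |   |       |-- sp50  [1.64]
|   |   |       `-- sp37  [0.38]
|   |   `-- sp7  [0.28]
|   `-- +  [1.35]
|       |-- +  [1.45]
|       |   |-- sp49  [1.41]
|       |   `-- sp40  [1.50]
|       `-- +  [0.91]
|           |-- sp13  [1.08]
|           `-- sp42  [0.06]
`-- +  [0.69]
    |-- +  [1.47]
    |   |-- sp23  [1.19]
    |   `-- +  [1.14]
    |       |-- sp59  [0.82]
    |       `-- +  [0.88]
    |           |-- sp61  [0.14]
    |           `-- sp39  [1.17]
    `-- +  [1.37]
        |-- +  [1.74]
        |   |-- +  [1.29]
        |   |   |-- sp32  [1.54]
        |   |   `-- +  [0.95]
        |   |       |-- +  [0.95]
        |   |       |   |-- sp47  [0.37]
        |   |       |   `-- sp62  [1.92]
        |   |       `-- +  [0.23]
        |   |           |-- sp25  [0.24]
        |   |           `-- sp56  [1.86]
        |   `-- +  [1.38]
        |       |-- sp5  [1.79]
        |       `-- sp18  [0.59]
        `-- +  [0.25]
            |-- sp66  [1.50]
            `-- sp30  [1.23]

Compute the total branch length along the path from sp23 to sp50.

8.72

The path runs sp23 → … → MRCA → … → sp50; the MRCA is the root of the tree.
Branch lengths along that path: 1.19 + 1.47 + 0.69 + 0.46 + 0.37 + 1.09 + 1.81 + 1.64 = 8.72.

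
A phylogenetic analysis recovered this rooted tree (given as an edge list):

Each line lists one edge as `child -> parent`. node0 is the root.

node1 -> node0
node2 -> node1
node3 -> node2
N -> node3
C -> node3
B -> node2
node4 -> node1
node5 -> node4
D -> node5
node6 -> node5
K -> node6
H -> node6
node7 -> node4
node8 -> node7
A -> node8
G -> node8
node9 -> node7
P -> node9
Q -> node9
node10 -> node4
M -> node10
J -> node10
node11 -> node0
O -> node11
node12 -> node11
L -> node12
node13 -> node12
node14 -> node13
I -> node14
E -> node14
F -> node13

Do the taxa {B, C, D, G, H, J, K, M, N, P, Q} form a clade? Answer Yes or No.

The MRCA of the listed taxa subtends (((N,C),B),((D,(K,H)),((A,G),(P,Q)),(M,J))).
That clade also contains A, which is not in the proposed group, so the group is not monophyletic.

No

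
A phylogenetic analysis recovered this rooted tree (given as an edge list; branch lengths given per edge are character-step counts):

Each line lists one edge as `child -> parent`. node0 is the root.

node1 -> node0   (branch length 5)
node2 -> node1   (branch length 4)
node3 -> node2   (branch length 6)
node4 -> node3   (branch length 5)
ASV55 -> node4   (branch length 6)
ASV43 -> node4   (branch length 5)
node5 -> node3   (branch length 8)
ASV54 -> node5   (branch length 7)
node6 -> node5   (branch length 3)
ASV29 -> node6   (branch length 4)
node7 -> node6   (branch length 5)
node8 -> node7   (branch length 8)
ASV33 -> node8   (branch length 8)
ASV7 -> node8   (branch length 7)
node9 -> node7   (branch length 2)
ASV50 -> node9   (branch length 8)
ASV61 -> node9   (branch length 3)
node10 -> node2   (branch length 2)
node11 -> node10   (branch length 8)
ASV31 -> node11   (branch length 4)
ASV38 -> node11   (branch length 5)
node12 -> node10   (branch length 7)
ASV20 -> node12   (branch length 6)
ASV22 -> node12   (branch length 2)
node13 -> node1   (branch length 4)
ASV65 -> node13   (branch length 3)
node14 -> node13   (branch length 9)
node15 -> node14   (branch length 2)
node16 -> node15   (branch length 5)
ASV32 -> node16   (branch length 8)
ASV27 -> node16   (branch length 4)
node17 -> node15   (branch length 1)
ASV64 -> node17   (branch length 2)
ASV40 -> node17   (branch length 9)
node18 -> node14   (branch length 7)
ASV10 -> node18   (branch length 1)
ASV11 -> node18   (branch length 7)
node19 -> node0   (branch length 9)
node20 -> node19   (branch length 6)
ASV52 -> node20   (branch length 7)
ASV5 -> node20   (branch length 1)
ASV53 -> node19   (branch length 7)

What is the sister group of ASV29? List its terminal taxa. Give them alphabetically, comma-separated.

ASV29 attaches to the tree at the node subtending (ASV29,((ASV33,ASV7),(ASV50,ASV61))).
The other lineage descending from that same node — the sister group — is ((ASV33,ASV7),(ASV50,ASV61)); its 4 tips in alphabetical order are the answer.

ASV33, ASV50, ASV61, ASV7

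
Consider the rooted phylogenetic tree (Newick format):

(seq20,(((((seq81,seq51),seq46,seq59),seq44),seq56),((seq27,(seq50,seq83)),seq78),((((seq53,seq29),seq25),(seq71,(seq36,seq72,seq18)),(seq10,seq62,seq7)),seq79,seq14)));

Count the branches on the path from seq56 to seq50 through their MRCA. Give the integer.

6

The MRCA of seq56 and seq50 is the node subtending (((((seq81,seq51),seq46,seq59),seq44),seq56),((seq27,(seq50,seq83)),seq78),((((seq53,seq29),seq25),(seq71,(seq36,seq72,seq18)),(seq10,seq62,seq7)),seq79,seq14)).
From seq56 up to that node: 2 branches. From seq50 up to the same node: 4 branches. Total: 2 + 4 = 6.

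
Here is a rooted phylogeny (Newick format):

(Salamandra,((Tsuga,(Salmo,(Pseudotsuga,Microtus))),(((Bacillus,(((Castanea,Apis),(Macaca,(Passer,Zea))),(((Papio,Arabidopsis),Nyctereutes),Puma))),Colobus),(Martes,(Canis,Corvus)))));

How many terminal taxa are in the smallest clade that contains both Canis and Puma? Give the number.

14

The MRCA of Canis and Puma is the node subtending (((Bacillus,(((Castanea,Apis),(Macaca,(Passer,Zea))),(((Papio,Arabidopsis),Nyctereutes),Puma))),Colobus),(Martes,(Canis,Corvus))).
That clade contains 14 terminal taxa: Apis, Arabidopsis, Bacillus, Canis, Castanea, Colobus, Corvus, Macaca, Martes, Nyctereutes, Papio, Passer, Puma, Zea.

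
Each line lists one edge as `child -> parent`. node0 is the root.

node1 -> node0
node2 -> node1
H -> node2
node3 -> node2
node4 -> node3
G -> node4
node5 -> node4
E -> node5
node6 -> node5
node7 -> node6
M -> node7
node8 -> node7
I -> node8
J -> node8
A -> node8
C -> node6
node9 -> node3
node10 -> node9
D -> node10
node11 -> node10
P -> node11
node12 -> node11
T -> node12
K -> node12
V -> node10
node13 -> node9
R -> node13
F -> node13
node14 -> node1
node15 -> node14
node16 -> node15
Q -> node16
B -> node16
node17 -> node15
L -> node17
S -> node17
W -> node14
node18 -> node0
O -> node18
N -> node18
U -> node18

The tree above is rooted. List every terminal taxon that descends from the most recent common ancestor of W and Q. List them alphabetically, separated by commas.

B, L, Q, S, W

Tracing W: it sits inside (((Q,B),(L,S)),W).
Tracing Q: it sits inside (Q,B).
The smallest clade enclosing both is (((Q,B),(L,S)),W); the answer is its 5 terminal taxa in alphabetical order.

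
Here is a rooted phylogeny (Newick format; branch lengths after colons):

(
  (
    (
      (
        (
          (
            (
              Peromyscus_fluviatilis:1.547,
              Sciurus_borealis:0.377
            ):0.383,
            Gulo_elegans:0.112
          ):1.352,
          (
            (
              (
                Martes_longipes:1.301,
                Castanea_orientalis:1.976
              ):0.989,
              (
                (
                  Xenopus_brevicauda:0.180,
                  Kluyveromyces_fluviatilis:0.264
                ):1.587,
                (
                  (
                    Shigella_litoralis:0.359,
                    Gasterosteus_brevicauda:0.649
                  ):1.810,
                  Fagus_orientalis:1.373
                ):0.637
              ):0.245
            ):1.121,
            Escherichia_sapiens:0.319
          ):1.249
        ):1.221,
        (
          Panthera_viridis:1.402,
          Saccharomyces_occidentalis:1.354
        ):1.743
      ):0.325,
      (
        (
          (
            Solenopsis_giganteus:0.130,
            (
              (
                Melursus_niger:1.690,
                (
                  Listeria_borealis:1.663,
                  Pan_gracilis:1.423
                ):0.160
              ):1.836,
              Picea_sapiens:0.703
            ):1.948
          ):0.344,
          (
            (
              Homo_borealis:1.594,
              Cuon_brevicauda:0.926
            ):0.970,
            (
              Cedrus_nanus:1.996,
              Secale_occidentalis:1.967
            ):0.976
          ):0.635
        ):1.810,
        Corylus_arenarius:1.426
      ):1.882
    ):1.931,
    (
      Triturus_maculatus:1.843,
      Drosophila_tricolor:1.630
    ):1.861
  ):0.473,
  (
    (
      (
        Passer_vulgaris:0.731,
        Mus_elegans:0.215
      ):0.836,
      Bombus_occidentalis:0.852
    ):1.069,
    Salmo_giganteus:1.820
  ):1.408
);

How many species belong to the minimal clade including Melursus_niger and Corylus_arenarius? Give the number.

10

The MRCA of Melursus_niger and Corylus_arenarius is the node subtending (((Solenopsis_giganteus,((Melursus_niger,(Listeria_borealis,Pan_gracilis)),Picea_sapiens)),((Homo_borealis,Cuon_brevicauda),(Cedrus_nanus,Secale_occidentalis))),Corylus_arenarius).
That clade contains 10 terminal taxa: Cedrus_nanus, Corylus_arenarius, Cuon_brevicauda, Homo_borealis, Listeria_borealis, Melursus_niger, Pan_gracilis, Picea_sapiens, Secale_occidentalis, Solenopsis_giganteus.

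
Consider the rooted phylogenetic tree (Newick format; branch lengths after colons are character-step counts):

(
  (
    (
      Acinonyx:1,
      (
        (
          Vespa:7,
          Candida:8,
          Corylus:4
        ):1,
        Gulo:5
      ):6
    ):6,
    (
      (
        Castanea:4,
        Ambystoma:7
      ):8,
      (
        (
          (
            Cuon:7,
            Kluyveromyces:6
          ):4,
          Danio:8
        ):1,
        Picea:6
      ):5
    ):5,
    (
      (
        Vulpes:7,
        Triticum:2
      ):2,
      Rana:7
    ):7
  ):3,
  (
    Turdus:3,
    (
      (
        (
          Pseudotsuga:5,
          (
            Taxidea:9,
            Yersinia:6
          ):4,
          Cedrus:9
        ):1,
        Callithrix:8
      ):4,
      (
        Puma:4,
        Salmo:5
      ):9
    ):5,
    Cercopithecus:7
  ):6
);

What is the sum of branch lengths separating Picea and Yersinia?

45

The path runs Picea → … → MRCA → … → Yersinia; the MRCA is the root of the tree.
Branch lengths along that path: 6 + 5 + 5 + 3 + 6 + 5 + 4 + 1 + 4 + 6 = 45.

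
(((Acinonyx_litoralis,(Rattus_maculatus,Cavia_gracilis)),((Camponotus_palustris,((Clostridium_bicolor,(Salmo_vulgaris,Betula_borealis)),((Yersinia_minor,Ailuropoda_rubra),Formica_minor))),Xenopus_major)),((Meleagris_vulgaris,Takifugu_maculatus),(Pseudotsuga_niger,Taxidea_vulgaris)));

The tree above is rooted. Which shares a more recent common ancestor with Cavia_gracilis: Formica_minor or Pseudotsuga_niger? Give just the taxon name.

Formica_minor

The MRCA of Cavia_gracilis and Formica_minor subtends ((Acinonyx_litoralis,(Rattus_maculatus,Cavia_gracilis)),((Camponotus_palustris,((Clostridium_bicolor,(Salmo_vulgaris,Betula_borealis)),((Yersinia_minor,Ailuropoda_rubra),Formica_minor))),Xenopus_major)) (11 taxa).
The MRCA of Cavia_gracilis and Pseudotsuga_niger is the root, subtending the entire tree (15 taxa).
The first is nested inside the second, so Cavia_gracilis shares a more recent common ancestor with Formica_minor.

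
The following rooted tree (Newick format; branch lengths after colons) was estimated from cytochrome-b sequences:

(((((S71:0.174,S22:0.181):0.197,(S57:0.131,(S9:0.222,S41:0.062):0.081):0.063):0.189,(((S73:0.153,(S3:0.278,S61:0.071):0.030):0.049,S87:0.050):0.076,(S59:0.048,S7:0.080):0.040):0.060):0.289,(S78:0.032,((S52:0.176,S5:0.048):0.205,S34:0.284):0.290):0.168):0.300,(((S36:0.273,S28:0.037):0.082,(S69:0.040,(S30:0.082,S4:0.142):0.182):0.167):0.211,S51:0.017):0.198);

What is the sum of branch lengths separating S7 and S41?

The path runs S7 → … → MRCA → … → S41; the MRCA is the node subtending (((S71,S22),(S57,(S9,S41))),(((S73,(S3,S61)),S87),(S59,S7))).
Branch lengths along that path: 0.080 + 0.040 + 0.060 + 0.189 + 0.063 + 0.081 + 0.062 = 0.575.

0.575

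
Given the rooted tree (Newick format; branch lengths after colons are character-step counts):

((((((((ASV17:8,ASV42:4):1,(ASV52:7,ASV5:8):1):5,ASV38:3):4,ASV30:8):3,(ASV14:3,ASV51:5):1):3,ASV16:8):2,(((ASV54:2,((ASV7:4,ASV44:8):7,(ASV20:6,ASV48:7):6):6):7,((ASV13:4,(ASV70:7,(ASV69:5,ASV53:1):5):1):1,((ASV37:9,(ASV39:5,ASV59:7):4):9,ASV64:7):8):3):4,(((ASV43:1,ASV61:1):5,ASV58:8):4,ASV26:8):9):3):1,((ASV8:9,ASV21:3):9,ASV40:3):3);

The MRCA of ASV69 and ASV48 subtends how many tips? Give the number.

The MRCA of ASV69 and ASV48 is the node subtending ((ASV54,((ASV7,ASV44),(ASV20,ASV48))),((ASV13,(ASV70,(ASV69,ASV53))),((ASV37,(ASV39,ASV59)),ASV64))).
That clade contains 13 terminal taxa: ASV13, ASV20, ASV37, ASV39, ASV44, ASV48, ASV53, ASV54, ASV59, ASV64, ASV69, ASV7, ASV70.

13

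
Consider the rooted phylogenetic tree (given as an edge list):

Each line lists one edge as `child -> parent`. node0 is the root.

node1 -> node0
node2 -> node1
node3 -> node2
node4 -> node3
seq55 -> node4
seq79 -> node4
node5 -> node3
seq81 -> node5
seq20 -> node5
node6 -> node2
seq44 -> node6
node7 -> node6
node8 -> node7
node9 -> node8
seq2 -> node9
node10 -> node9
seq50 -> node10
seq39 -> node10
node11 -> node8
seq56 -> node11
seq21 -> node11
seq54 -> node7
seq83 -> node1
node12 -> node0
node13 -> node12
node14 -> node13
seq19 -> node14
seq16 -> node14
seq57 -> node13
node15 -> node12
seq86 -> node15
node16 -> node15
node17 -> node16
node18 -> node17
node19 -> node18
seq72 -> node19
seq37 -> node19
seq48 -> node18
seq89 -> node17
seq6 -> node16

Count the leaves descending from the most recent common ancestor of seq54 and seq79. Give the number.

The MRCA of seq54 and seq79 is the node subtending (((seq55,seq79),(seq81,seq20)),(seq44,(((seq2,(seq50,seq39)),(seq56,seq21)),seq54))).
That clade contains 11 terminal taxa: seq2, seq20, seq21, seq39, seq44, seq50, seq54, seq55, seq56, seq79, seq81.

11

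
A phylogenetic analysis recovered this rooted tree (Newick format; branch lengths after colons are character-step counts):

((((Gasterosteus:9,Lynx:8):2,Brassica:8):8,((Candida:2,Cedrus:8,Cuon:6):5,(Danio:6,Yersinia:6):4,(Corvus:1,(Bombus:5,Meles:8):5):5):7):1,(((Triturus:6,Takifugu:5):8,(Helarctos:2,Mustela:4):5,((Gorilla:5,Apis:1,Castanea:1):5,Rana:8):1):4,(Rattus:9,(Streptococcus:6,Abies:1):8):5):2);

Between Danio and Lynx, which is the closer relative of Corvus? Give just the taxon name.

Danio

The MRCA of Corvus and Danio subtends ((Candida,Cedrus,Cuon),(Danio,Yersinia),(Corvus,(Bombus,Meles))) (8 taxa).
The MRCA of Corvus and Lynx subtends (((Gasterosteus,Lynx),Brassica),((Candida,Cedrus,Cuon),(Danio,Yersinia),(Corvus,(Bombus,Meles)))) (11 taxa).
The first is nested inside the second, so Corvus shares a more recent common ancestor with Danio.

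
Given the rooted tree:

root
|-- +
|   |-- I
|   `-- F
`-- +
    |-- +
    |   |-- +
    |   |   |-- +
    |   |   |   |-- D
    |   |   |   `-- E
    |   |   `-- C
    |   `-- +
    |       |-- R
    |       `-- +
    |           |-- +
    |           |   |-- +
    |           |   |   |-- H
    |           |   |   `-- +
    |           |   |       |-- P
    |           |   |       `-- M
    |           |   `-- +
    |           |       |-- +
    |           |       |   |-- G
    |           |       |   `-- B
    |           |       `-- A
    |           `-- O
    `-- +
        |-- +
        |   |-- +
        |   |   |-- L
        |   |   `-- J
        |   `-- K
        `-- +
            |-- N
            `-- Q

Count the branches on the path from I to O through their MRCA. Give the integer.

7

The MRCA of I and O is the root of the tree.
From I up to that node: 2 branches. From O up to the same node: 5 branches. Total: 2 + 5 = 7.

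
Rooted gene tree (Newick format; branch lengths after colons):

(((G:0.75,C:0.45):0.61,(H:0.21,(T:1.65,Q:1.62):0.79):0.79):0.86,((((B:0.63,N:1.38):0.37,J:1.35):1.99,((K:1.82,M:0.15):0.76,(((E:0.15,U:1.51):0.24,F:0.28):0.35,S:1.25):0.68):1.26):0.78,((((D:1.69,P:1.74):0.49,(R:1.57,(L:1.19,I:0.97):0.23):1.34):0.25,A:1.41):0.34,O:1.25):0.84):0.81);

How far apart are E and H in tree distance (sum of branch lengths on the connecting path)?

The path runs E → … → MRCA → … → H; the MRCA is the root of the tree.
Branch lengths along that path: 0.15 + 0.24 + 0.35 + 0.68 + 1.26 + 0.78 + 0.81 + 0.86 + 0.79 + 0.21 = 6.13.

6.13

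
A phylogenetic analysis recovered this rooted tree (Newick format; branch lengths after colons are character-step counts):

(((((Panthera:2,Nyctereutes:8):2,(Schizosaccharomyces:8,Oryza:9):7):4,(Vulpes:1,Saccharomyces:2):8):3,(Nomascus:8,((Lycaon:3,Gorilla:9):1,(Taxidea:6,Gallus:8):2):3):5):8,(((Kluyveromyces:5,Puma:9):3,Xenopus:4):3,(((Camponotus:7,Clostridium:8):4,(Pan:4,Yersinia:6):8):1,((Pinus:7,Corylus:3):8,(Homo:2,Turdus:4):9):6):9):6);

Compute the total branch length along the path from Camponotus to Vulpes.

The path runs Camponotus → … → MRCA → … → Vulpes; the MRCA is the root of the tree.
Branch lengths along that path: 7 + 4 + 1 + 9 + 6 + 8 + 3 + 8 + 1 = 47.

47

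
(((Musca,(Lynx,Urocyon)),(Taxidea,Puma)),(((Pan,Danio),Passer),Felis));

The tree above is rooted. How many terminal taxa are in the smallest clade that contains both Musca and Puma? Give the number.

The MRCA of Musca and Puma is the node subtending ((Musca,(Lynx,Urocyon)),(Taxidea,Puma)).
That clade contains 5 terminal taxa: Lynx, Musca, Puma, Taxidea, Urocyon.

5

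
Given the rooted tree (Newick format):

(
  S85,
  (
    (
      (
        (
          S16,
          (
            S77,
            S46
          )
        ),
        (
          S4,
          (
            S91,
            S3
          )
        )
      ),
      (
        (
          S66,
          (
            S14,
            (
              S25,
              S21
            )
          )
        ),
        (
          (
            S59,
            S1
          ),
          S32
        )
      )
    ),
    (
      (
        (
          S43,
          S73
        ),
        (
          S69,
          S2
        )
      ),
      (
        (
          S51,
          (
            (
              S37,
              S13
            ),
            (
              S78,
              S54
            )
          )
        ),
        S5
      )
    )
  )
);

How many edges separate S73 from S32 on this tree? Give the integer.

8

The MRCA of S73 and S32 is the node subtending ((((S16,(S77,S46)),(S4,(S91,S3))),((S66,(S14,(S25,S21))),((S59,S1),S32))),(((S43,S73),(S69,S2)),((S51,((S37,S13),(S78,S54))),S5))).
From S73 up to that node: 4 branches. From S32 up to the same node: 4 branches. Total: 4 + 4 = 8.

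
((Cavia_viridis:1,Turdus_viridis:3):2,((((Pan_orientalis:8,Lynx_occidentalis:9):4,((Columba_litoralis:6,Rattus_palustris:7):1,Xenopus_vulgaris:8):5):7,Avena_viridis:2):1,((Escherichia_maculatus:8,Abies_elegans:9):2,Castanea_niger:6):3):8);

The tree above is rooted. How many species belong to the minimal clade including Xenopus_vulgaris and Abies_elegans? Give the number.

The MRCA of Xenopus_vulgaris and Abies_elegans is the node subtending ((((Pan_orientalis,Lynx_occidentalis),((Columba_litoralis,Rattus_palustris),Xenopus_vulgaris)),Avena_viridis),((Escherichia_maculatus,Abies_elegans),Castanea_niger)).
That clade contains 9 terminal taxa: Abies_elegans, Avena_viridis, Castanea_niger, Columba_litoralis, Escherichia_maculatus, Lynx_occidentalis, Pan_orientalis, Rattus_palustris, Xenopus_vulgaris.

9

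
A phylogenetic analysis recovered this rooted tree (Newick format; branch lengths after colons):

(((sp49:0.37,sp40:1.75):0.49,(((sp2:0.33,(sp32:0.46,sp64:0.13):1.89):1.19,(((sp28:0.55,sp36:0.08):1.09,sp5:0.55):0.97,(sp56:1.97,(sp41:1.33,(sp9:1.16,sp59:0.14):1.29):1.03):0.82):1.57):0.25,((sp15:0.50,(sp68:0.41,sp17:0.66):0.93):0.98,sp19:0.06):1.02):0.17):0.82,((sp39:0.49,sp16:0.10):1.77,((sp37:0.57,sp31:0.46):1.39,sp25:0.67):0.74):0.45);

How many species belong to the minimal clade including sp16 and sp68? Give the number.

The MRCA of sp16 and sp68 is the root, so the clade is the entire tree.
That clade contains 21 terminal taxa: sp15, sp16, sp17, sp19, sp2, sp25, sp28, sp31, sp32, sp36, sp37, sp39, sp40, sp41, sp49, sp5, sp56, sp59, sp64, sp68, sp9.

21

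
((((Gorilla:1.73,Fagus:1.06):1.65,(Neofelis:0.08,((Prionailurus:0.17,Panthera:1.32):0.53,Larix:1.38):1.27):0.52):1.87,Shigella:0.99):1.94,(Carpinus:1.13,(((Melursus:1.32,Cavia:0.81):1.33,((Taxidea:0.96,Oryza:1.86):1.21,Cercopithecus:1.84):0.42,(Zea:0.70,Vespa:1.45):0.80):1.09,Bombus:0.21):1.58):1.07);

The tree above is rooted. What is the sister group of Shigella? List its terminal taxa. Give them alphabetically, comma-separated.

Fagus, Gorilla, Larix, Neofelis, Panthera, Prionailurus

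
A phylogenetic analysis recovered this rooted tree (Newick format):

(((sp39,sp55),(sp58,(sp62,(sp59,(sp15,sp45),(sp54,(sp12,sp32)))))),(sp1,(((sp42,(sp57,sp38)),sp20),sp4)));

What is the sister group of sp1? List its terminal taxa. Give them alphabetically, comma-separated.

sp1 attaches to the tree at the node subtending (sp1,(((sp42,(sp57,sp38)),sp20),sp4)).
The other lineage descending from that same node — the sister group — is (((sp42,(sp57,sp38)),sp20),sp4); its 5 tips in alphabetical order are the answer.

sp20, sp38, sp4, sp42, sp57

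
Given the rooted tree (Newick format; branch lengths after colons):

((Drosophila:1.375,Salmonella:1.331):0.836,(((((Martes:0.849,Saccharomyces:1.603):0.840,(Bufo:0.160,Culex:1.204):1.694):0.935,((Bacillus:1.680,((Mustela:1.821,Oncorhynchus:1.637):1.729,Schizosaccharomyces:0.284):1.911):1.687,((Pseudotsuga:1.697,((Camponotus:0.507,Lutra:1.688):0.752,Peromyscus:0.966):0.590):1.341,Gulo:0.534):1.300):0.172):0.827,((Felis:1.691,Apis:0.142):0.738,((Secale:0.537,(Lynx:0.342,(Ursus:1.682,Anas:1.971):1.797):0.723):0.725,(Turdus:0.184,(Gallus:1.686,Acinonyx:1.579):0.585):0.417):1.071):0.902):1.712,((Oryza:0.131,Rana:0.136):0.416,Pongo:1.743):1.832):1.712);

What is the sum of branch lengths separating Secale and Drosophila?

The path runs Secale → … → MRCA → … → Drosophila; the MRCA is the root of the tree.
Branch lengths along that path: 0.537 + 0.725 + 1.071 + 0.902 + 1.712 + 1.712 + 0.836 + 1.375 = 8.870.

8.870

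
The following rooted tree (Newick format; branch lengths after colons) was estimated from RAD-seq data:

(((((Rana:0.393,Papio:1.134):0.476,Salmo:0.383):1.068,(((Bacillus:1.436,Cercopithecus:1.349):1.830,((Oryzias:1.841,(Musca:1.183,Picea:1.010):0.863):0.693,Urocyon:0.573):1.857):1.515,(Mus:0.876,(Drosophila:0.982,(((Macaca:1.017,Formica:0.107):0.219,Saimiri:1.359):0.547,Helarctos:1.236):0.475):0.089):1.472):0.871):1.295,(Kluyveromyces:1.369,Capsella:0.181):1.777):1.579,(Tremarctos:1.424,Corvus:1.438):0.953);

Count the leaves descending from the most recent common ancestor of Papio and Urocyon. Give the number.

15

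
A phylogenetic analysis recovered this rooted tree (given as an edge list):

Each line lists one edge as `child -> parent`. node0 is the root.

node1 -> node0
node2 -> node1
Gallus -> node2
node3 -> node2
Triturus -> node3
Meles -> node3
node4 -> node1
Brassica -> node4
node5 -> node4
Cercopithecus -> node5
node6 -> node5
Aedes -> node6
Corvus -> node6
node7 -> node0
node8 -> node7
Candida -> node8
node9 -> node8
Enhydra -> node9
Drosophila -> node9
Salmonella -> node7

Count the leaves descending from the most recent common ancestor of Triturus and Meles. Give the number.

2

The MRCA of Triturus and Meles is the node subtending (Triturus,Meles).
That clade contains 2 terminal taxa: Meles, Triturus.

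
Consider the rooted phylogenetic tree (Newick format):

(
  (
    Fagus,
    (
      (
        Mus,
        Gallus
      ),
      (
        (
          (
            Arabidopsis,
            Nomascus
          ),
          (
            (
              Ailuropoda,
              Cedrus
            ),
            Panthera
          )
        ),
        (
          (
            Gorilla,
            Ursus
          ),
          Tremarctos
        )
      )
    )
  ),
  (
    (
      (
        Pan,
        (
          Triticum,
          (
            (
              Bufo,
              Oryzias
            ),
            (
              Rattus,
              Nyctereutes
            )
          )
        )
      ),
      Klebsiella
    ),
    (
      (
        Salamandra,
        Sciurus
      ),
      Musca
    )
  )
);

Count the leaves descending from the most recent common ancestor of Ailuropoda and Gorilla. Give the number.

The MRCA of Ailuropoda and Gorilla is the node subtending (((Arabidopsis,Nomascus),((Ailuropoda,Cedrus),Panthera)),((Gorilla,Ursus),Tremarctos)).
That clade contains 8 terminal taxa: Ailuropoda, Arabidopsis, Cedrus, Gorilla, Nomascus, Panthera, Tremarctos, Ursus.

8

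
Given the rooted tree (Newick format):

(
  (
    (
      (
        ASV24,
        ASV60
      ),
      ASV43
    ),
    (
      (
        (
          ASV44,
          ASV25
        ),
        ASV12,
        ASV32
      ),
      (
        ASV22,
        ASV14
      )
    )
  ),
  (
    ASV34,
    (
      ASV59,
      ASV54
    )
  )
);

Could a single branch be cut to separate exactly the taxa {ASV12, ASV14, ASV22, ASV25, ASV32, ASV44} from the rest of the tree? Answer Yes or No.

The most recent common ancestor of these taxa subtends (((ASV44,ASV25),ASV12,ASV32),(ASV22,ASV14)).
That clade has exactly 6 tips — every listed taxon and nothing else — so the group is monophyletic.

Yes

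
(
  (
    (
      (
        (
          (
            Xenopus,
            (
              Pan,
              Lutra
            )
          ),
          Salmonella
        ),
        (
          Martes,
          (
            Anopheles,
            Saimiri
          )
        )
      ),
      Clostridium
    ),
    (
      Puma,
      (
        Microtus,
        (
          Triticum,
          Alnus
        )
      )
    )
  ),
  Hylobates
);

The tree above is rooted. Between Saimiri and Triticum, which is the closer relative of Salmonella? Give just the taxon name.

The MRCA of Salmonella and Saimiri subtends (((Xenopus,(Pan,Lutra)),Salmonella),(Martes,(Anopheles,Saimiri))) (7 taxa).
The MRCA of Salmonella and Triticum subtends (((((Xenopus,(Pan,Lutra)),Salmonella),(Martes,(Anopheles,Saimiri))),Clostridium),(Puma,(Microtus,(Triticum,Alnus)))) (12 taxa).
The first is nested inside the second, so Salmonella shares a more recent common ancestor with Saimiri.

Saimiri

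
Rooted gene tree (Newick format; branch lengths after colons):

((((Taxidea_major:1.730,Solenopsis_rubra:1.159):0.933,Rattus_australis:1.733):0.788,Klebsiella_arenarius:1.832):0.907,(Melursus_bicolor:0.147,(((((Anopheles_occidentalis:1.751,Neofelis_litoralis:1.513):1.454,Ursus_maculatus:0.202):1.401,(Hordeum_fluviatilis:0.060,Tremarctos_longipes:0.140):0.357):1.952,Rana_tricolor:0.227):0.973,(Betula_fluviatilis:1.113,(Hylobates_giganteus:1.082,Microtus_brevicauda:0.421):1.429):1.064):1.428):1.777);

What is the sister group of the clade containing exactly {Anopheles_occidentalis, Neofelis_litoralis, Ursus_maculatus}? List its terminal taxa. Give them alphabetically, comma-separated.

Hordeum_fluviatilis, Tremarctos_longipes

The clade containing exactly {Anopheles_occidentalis, Neofelis_litoralis, Ursus_maculatus} attaches to the tree at the node subtending (((Anopheles_occidentalis,Neofelis_litoralis),Ursus_maculatus),(Hordeum_fluviatilis,Tremarctos_longipes)).
The other lineage descending from that same node — the sister group — is (Hordeum_fluviatilis,Tremarctos_longipes); its 2 tips in alphabetical order are the answer.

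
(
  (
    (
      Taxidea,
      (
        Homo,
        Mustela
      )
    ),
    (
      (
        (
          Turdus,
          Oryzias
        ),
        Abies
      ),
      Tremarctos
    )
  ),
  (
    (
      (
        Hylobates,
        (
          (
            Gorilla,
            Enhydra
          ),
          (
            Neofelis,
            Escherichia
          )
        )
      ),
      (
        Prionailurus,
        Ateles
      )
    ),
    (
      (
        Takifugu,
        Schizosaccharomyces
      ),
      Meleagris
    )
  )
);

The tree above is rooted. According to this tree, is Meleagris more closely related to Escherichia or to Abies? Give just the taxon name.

Escherichia

The MRCA of Meleagris and Escherichia subtends (((Hylobates,((Gorilla,Enhydra),(Neofelis,Escherichia))),(Prionailurus,Ateles)),((Takifugu,Schizosaccharomyces),Meleagris)) (10 taxa).
The MRCA of Meleagris and Abies is the root, subtending the entire tree (17 taxa).
The first is nested inside the second, so Meleagris shares a more recent common ancestor with Escherichia.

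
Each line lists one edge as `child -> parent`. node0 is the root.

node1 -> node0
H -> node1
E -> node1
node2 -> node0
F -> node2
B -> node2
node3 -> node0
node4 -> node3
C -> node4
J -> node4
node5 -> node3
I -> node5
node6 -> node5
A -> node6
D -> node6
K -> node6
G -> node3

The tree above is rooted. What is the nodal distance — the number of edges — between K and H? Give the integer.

6

The MRCA of K and H is the root of the tree.
From K up to that node: 4 branches. From H up to the same node: 2 branches. Total: 4 + 2 = 6.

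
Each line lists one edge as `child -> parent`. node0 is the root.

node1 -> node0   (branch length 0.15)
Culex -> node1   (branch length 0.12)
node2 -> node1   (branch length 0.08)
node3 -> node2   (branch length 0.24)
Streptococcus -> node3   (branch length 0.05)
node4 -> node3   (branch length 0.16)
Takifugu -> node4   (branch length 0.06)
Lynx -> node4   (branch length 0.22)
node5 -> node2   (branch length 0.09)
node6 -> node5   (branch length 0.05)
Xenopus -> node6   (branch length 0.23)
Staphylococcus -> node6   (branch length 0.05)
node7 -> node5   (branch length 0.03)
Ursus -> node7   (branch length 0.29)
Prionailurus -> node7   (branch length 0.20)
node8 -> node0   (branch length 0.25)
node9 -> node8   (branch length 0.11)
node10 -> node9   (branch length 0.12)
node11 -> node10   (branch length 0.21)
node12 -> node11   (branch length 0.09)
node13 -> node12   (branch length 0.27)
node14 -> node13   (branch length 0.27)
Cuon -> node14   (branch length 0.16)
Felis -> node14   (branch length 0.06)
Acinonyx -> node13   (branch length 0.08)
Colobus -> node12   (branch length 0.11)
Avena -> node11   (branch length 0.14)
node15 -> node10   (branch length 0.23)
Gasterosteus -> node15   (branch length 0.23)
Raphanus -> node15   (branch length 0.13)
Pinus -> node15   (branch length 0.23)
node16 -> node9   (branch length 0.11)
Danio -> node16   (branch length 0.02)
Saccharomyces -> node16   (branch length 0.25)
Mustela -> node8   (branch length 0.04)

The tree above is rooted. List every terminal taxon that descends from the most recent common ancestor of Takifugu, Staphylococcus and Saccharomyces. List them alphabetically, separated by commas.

Tracing Takifugu: it sits inside (Takifugu,Lynx).
Tracing Staphylococcus: it sits inside (Xenopus,Staphylococcus).
Tracing Saccharomyces: it sits inside (Danio,Saccharomyces).
The smallest clade enclosing all 3 is the whole tree (their MRCA is the root), so the answer is all 19 tips in alphabetical order.

Acinonyx, Avena, Colobus, Culex, Cuon, Danio, Felis, Gasterosteus, Lynx, Mustela, Pinus, Prionailurus, Raphanus, Saccharomyces, Staphylococcus, Streptococcus, Takifugu, Ursus, Xenopus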